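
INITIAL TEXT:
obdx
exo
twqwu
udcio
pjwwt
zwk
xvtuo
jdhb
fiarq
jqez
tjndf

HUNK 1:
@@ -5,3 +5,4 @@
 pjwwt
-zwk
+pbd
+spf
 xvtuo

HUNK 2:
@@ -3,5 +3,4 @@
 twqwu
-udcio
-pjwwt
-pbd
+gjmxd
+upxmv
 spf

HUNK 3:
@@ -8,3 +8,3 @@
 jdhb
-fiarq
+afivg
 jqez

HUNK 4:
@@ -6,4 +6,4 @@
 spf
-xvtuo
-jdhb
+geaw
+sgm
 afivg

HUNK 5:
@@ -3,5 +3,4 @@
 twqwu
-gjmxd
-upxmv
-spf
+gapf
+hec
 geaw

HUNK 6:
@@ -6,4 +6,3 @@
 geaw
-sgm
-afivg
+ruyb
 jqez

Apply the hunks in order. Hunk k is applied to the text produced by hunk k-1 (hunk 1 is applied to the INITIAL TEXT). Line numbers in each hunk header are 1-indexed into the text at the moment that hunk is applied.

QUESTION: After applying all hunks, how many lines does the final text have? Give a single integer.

Hunk 1: at line 5 remove [zwk] add [pbd,spf] -> 12 lines: obdx exo twqwu udcio pjwwt pbd spf xvtuo jdhb fiarq jqez tjndf
Hunk 2: at line 3 remove [udcio,pjwwt,pbd] add [gjmxd,upxmv] -> 11 lines: obdx exo twqwu gjmxd upxmv spf xvtuo jdhb fiarq jqez tjndf
Hunk 3: at line 8 remove [fiarq] add [afivg] -> 11 lines: obdx exo twqwu gjmxd upxmv spf xvtuo jdhb afivg jqez tjndf
Hunk 4: at line 6 remove [xvtuo,jdhb] add [geaw,sgm] -> 11 lines: obdx exo twqwu gjmxd upxmv spf geaw sgm afivg jqez tjndf
Hunk 5: at line 3 remove [gjmxd,upxmv,spf] add [gapf,hec] -> 10 lines: obdx exo twqwu gapf hec geaw sgm afivg jqez tjndf
Hunk 6: at line 6 remove [sgm,afivg] add [ruyb] -> 9 lines: obdx exo twqwu gapf hec geaw ruyb jqez tjndf
Final line count: 9

Answer: 9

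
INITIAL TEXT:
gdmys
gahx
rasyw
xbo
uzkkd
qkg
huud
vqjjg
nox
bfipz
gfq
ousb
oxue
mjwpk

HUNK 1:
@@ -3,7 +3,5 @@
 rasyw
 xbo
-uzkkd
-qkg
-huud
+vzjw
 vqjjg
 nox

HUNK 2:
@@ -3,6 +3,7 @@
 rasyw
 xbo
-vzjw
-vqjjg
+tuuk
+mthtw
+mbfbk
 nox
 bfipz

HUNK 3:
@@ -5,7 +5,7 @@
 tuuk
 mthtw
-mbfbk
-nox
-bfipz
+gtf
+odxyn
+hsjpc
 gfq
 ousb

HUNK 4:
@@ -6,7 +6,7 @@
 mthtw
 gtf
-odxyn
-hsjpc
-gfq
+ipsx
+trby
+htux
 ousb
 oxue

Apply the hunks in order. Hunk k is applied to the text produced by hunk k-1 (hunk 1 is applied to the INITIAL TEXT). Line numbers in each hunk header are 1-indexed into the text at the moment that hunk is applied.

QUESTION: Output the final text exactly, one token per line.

Hunk 1: at line 3 remove [uzkkd,qkg,huud] add [vzjw] -> 12 lines: gdmys gahx rasyw xbo vzjw vqjjg nox bfipz gfq ousb oxue mjwpk
Hunk 2: at line 3 remove [vzjw,vqjjg] add [tuuk,mthtw,mbfbk] -> 13 lines: gdmys gahx rasyw xbo tuuk mthtw mbfbk nox bfipz gfq ousb oxue mjwpk
Hunk 3: at line 5 remove [mbfbk,nox,bfipz] add [gtf,odxyn,hsjpc] -> 13 lines: gdmys gahx rasyw xbo tuuk mthtw gtf odxyn hsjpc gfq ousb oxue mjwpk
Hunk 4: at line 6 remove [odxyn,hsjpc,gfq] add [ipsx,trby,htux] -> 13 lines: gdmys gahx rasyw xbo tuuk mthtw gtf ipsx trby htux ousb oxue mjwpk

Answer: gdmys
gahx
rasyw
xbo
tuuk
mthtw
gtf
ipsx
trby
htux
ousb
oxue
mjwpk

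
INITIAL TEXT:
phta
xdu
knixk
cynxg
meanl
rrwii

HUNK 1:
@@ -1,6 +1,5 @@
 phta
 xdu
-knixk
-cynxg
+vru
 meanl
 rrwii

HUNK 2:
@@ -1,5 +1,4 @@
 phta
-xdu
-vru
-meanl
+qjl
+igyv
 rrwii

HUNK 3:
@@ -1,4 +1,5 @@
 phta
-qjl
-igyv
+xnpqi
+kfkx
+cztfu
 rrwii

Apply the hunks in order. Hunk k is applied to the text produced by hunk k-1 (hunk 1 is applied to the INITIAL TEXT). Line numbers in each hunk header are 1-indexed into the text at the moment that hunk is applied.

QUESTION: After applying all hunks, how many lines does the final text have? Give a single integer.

Hunk 1: at line 1 remove [knixk,cynxg] add [vru] -> 5 lines: phta xdu vru meanl rrwii
Hunk 2: at line 1 remove [xdu,vru,meanl] add [qjl,igyv] -> 4 lines: phta qjl igyv rrwii
Hunk 3: at line 1 remove [qjl,igyv] add [xnpqi,kfkx,cztfu] -> 5 lines: phta xnpqi kfkx cztfu rrwii
Final line count: 5

Answer: 5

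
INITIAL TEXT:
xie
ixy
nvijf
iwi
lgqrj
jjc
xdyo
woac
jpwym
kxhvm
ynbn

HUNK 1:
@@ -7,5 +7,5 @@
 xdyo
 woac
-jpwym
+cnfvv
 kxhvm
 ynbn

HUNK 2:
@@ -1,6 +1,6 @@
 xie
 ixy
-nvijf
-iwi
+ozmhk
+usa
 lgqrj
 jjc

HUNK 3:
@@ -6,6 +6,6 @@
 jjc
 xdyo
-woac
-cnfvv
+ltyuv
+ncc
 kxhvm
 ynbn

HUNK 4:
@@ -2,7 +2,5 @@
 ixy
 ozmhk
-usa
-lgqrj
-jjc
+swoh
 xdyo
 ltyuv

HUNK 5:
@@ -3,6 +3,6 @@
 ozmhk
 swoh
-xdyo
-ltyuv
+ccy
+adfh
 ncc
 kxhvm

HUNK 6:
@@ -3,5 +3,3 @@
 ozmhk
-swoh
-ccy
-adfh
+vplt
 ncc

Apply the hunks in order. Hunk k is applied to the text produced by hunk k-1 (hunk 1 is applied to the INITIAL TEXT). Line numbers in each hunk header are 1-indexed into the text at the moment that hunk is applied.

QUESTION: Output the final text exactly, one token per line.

Hunk 1: at line 7 remove [jpwym] add [cnfvv] -> 11 lines: xie ixy nvijf iwi lgqrj jjc xdyo woac cnfvv kxhvm ynbn
Hunk 2: at line 1 remove [nvijf,iwi] add [ozmhk,usa] -> 11 lines: xie ixy ozmhk usa lgqrj jjc xdyo woac cnfvv kxhvm ynbn
Hunk 3: at line 6 remove [woac,cnfvv] add [ltyuv,ncc] -> 11 lines: xie ixy ozmhk usa lgqrj jjc xdyo ltyuv ncc kxhvm ynbn
Hunk 4: at line 2 remove [usa,lgqrj,jjc] add [swoh] -> 9 lines: xie ixy ozmhk swoh xdyo ltyuv ncc kxhvm ynbn
Hunk 5: at line 3 remove [xdyo,ltyuv] add [ccy,adfh] -> 9 lines: xie ixy ozmhk swoh ccy adfh ncc kxhvm ynbn
Hunk 6: at line 3 remove [swoh,ccy,adfh] add [vplt] -> 7 lines: xie ixy ozmhk vplt ncc kxhvm ynbn

Answer: xie
ixy
ozmhk
vplt
ncc
kxhvm
ynbn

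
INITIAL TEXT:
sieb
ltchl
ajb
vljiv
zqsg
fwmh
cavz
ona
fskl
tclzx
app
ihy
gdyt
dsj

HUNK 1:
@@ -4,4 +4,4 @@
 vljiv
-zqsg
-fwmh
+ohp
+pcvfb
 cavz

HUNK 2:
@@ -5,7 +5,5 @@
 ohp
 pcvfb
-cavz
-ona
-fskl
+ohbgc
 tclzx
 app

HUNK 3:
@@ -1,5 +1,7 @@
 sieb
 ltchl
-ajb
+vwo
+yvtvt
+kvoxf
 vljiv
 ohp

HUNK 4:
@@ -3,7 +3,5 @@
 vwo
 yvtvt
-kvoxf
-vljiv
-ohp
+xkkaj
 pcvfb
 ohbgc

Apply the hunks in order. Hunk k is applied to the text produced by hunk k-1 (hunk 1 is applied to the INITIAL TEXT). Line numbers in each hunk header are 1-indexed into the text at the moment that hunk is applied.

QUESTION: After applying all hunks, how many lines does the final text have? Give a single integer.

Hunk 1: at line 4 remove [zqsg,fwmh] add [ohp,pcvfb] -> 14 lines: sieb ltchl ajb vljiv ohp pcvfb cavz ona fskl tclzx app ihy gdyt dsj
Hunk 2: at line 5 remove [cavz,ona,fskl] add [ohbgc] -> 12 lines: sieb ltchl ajb vljiv ohp pcvfb ohbgc tclzx app ihy gdyt dsj
Hunk 3: at line 1 remove [ajb] add [vwo,yvtvt,kvoxf] -> 14 lines: sieb ltchl vwo yvtvt kvoxf vljiv ohp pcvfb ohbgc tclzx app ihy gdyt dsj
Hunk 4: at line 3 remove [kvoxf,vljiv,ohp] add [xkkaj] -> 12 lines: sieb ltchl vwo yvtvt xkkaj pcvfb ohbgc tclzx app ihy gdyt dsj
Final line count: 12

Answer: 12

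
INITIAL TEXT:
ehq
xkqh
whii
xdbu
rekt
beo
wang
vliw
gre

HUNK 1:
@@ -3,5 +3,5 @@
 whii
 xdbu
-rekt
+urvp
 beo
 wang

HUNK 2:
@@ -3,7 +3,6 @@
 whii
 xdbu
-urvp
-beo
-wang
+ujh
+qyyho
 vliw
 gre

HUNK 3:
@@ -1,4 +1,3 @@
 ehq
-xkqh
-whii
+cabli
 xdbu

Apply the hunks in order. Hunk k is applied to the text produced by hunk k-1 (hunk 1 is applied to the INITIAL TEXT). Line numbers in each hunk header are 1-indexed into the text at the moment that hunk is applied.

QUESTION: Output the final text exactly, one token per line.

Answer: ehq
cabli
xdbu
ujh
qyyho
vliw
gre

Derivation:
Hunk 1: at line 3 remove [rekt] add [urvp] -> 9 lines: ehq xkqh whii xdbu urvp beo wang vliw gre
Hunk 2: at line 3 remove [urvp,beo,wang] add [ujh,qyyho] -> 8 lines: ehq xkqh whii xdbu ujh qyyho vliw gre
Hunk 3: at line 1 remove [xkqh,whii] add [cabli] -> 7 lines: ehq cabli xdbu ujh qyyho vliw gre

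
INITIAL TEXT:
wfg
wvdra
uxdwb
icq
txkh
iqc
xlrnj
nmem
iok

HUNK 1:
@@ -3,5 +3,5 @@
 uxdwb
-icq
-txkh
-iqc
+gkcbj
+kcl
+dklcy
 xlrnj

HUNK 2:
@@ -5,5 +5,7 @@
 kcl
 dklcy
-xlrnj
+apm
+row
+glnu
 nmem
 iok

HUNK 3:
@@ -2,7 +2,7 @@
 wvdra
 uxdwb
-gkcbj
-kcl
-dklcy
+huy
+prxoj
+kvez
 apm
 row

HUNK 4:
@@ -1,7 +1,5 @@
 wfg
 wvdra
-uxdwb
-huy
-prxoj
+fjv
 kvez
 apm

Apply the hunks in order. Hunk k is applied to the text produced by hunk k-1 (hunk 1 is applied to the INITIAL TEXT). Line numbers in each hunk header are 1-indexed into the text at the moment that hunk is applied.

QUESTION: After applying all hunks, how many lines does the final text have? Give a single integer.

Answer: 9

Derivation:
Hunk 1: at line 3 remove [icq,txkh,iqc] add [gkcbj,kcl,dklcy] -> 9 lines: wfg wvdra uxdwb gkcbj kcl dklcy xlrnj nmem iok
Hunk 2: at line 5 remove [xlrnj] add [apm,row,glnu] -> 11 lines: wfg wvdra uxdwb gkcbj kcl dklcy apm row glnu nmem iok
Hunk 3: at line 2 remove [gkcbj,kcl,dklcy] add [huy,prxoj,kvez] -> 11 lines: wfg wvdra uxdwb huy prxoj kvez apm row glnu nmem iok
Hunk 4: at line 1 remove [uxdwb,huy,prxoj] add [fjv] -> 9 lines: wfg wvdra fjv kvez apm row glnu nmem iok
Final line count: 9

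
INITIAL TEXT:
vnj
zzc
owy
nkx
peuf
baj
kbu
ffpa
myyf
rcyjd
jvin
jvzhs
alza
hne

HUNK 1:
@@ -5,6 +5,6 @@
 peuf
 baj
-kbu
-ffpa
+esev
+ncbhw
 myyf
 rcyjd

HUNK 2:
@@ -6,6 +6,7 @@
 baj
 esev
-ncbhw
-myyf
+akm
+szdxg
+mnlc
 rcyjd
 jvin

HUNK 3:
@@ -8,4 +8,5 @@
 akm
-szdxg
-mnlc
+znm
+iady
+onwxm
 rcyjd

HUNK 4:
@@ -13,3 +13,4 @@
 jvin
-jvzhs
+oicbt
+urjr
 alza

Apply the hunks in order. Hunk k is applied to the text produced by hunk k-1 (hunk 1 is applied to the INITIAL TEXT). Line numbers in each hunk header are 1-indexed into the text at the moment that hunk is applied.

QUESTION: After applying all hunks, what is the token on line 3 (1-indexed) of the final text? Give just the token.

Answer: owy

Derivation:
Hunk 1: at line 5 remove [kbu,ffpa] add [esev,ncbhw] -> 14 lines: vnj zzc owy nkx peuf baj esev ncbhw myyf rcyjd jvin jvzhs alza hne
Hunk 2: at line 6 remove [ncbhw,myyf] add [akm,szdxg,mnlc] -> 15 lines: vnj zzc owy nkx peuf baj esev akm szdxg mnlc rcyjd jvin jvzhs alza hne
Hunk 3: at line 8 remove [szdxg,mnlc] add [znm,iady,onwxm] -> 16 lines: vnj zzc owy nkx peuf baj esev akm znm iady onwxm rcyjd jvin jvzhs alza hne
Hunk 4: at line 13 remove [jvzhs] add [oicbt,urjr] -> 17 lines: vnj zzc owy nkx peuf baj esev akm znm iady onwxm rcyjd jvin oicbt urjr alza hne
Final line 3: owy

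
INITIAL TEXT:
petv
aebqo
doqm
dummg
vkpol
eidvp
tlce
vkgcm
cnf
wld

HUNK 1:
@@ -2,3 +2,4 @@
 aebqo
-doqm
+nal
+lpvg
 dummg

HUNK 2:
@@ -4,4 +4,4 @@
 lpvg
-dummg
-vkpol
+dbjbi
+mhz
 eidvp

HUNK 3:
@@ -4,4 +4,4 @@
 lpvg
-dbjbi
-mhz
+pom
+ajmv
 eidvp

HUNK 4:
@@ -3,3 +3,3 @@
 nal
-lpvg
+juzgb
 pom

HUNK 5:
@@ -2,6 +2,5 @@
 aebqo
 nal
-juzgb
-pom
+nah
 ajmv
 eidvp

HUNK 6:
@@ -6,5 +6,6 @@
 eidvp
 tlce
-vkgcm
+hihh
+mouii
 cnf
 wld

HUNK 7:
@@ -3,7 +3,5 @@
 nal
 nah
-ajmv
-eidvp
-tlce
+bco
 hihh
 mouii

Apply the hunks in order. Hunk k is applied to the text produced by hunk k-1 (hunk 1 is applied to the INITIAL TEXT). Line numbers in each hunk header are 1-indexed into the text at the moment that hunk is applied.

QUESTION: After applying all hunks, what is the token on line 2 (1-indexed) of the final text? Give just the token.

Answer: aebqo

Derivation:
Hunk 1: at line 2 remove [doqm] add [nal,lpvg] -> 11 lines: petv aebqo nal lpvg dummg vkpol eidvp tlce vkgcm cnf wld
Hunk 2: at line 4 remove [dummg,vkpol] add [dbjbi,mhz] -> 11 lines: petv aebqo nal lpvg dbjbi mhz eidvp tlce vkgcm cnf wld
Hunk 3: at line 4 remove [dbjbi,mhz] add [pom,ajmv] -> 11 lines: petv aebqo nal lpvg pom ajmv eidvp tlce vkgcm cnf wld
Hunk 4: at line 3 remove [lpvg] add [juzgb] -> 11 lines: petv aebqo nal juzgb pom ajmv eidvp tlce vkgcm cnf wld
Hunk 5: at line 2 remove [juzgb,pom] add [nah] -> 10 lines: petv aebqo nal nah ajmv eidvp tlce vkgcm cnf wld
Hunk 6: at line 6 remove [vkgcm] add [hihh,mouii] -> 11 lines: petv aebqo nal nah ajmv eidvp tlce hihh mouii cnf wld
Hunk 7: at line 3 remove [ajmv,eidvp,tlce] add [bco] -> 9 lines: petv aebqo nal nah bco hihh mouii cnf wld
Final line 2: aebqo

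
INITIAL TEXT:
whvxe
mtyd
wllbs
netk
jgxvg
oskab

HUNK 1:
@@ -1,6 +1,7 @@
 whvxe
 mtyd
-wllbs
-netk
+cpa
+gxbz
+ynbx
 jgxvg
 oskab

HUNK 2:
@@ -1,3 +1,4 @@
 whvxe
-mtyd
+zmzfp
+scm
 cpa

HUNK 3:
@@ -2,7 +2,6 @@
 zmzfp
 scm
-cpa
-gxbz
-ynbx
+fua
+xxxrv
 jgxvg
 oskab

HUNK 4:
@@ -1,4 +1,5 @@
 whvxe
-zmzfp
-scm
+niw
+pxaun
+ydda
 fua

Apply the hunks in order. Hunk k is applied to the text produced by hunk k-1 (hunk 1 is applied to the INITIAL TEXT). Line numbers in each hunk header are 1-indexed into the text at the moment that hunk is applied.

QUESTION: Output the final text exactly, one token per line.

Hunk 1: at line 1 remove [wllbs,netk] add [cpa,gxbz,ynbx] -> 7 lines: whvxe mtyd cpa gxbz ynbx jgxvg oskab
Hunk 2: at line 1 remove [mtyd] add [zmzfp,scm] -> 8 lines: whvxe zmzfp scm cpa gxbz ynbx jgxvg oskab
Hunk 3: at line 2 remove [cpa,gxbz,ynbx] add [fua,xxxrv] -> 7 lines: whvxe zmzfp scm fua xxxrv jgxvg oskab
Hunk 4: at line 1 remove [zmzfp,scm] add [niw,pxaun,ydda] -> 8 lines: whvxe niw pxaun ydda fua xxxrv jgxvg oskab

Answer: whvxe
niw
pxaun
ydda
fua
xxxrv
jgxvg
oskab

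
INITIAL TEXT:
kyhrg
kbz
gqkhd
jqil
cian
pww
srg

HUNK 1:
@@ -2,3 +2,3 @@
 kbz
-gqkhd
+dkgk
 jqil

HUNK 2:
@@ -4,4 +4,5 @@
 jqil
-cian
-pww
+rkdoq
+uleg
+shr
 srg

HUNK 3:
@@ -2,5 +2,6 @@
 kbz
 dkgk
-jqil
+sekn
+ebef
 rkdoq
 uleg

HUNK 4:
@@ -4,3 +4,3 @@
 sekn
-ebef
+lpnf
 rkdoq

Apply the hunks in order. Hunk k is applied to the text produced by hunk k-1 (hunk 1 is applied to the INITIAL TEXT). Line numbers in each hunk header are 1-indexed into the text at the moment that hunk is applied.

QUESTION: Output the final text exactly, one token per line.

Hunk 1: at line 2 remove [gqkhd] add [dkgk] -> 7 lines: kyhrg kbz dkgk jqil cian pww srg
Hunk 2: at line 4 remove [cian,pww] add [rkdoq,uleg,shr] -> 8 lines: kyhrg kbz dkgk jqil rkdoq uleg shr srg
Hunk 3: at line 2 remove [jqil] add [sekn,ebef] -> 9 lines: kyhrg kbz dkgk sekn ebef rkdoq uleg shr srg
Hunk 4: at line 4 remove [ebef] add [lpnf] -> 9 lines: kyhrg kbz dkgk sekn lpnf rkdoq uleg shr srg

Answer: kyhrg
kbz
dkgk
sekn
lpnf
rkdoq
uleg
shr
srg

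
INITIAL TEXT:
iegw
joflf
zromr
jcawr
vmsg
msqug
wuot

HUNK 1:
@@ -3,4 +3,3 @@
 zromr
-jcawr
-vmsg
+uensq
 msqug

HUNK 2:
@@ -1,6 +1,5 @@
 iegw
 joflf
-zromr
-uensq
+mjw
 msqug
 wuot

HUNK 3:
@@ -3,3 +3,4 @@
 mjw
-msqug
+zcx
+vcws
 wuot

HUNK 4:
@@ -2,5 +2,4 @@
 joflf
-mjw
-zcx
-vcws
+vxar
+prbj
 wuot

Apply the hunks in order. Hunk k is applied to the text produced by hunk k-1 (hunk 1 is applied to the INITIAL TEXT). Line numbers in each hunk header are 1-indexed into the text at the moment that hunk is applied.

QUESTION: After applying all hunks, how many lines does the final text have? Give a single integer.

Answer: 5

Derivation:
Hunk 1: at line 3 remove [jcawr,vmsg] add [uensq] -> 6 lines: iegw joflf zromr uensq msqug wuot
Hunk 2: at line 1 remove [zromr,uensq] add [mjw] -> 5 lines: iegw joflf mjw msqug wuot
Hunk 3: at line 3 remove [msqug] add [zcx,vcws] -> 6 lines: iegw joflf mjw zcx vcws wuot
Hunk 4: at line 2 remove [mjw,zcx,vcws] add [vxar,prbj] -> 5 lines: iegw joflf vxar prbj wuot
Final line count: 5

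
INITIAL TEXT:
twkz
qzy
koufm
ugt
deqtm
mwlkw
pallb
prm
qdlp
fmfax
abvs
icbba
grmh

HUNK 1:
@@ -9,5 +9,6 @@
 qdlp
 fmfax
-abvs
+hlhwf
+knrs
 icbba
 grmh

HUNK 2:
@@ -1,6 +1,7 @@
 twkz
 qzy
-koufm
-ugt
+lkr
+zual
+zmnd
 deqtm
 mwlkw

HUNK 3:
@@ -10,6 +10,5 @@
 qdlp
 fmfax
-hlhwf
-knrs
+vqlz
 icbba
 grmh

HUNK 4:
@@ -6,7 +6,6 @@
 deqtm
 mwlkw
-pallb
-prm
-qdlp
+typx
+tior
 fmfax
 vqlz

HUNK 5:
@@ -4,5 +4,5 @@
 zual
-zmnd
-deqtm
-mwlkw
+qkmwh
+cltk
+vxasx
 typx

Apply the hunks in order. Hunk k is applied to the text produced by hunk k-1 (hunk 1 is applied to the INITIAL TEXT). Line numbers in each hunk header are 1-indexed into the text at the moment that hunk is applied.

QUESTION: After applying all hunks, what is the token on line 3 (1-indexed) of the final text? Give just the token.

Hunk 1: at line 9 remove [abvs] add [hlhwf,knrs] -> 14 lines: twkz qzy koufm ugt deqtm mwlkw pallb prm qdlp fmfax hlhwf knrs icbba grmh
Hunk 2: at line 1 remove [koufm,ugt] add [lkr,zual,zmnd] -> 15 lines: twkz qzy lkr zual zmnd deqtm mwlkw pallb prm qdlp fmfax hlhwf knrs icbba grmh
Hunk 3: at line 10 remove [hlhwf,knrs] add [vqlz] -> 14 lines: twkz qzy lkr zual zmnd deqtm mwlkw pallb prm qdlp fmfax vqlz icbba grmh
Hunk 4: at line 6 remove [pallb,prm,qdlp] add [typx,tior] -> 13 lines: twkz qzy lkr zual zmnd deqtm mwlkw typx tior fmfax vqlz icbba grmh
Hunk 5: at line 4 remove [zmnd,deqtm,mwlkw] add [qkmwh,cltk,vxasx] -> 13 lines: twkz qzy lkr zual qkmwh cltk vxasx typx tior fmfax vqlz icbba grmh
Final line 3: lkr

Answer: lkr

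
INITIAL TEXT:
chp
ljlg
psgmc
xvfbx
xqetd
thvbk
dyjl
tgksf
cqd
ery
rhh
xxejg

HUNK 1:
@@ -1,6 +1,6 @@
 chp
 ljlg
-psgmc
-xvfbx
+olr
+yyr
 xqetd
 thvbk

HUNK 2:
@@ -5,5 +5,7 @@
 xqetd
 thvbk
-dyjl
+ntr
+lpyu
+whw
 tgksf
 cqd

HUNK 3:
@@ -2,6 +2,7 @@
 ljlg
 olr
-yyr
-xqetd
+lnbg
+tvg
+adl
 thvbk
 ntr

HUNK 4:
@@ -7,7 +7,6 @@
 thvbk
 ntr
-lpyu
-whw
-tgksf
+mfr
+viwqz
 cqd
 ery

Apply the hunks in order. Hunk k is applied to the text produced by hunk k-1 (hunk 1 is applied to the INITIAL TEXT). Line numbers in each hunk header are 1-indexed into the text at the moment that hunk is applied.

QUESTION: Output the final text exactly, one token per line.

Hunk 1: at line 1 remove [psgmc,xvfbx] add [olr,yyr] -> 12 lines: chp ljlg olr yyr xqetd thvbk dyjl tgksf cqd ery rhh xxejg
Hunk 2: at line 5 remove [dyjl] add [ntr,lpyu,whw] -> 14 lines: chp ljlg olr yyr xqetd thvbk ntr lpyu whw tgksf cqd ery rhh xxejg
Hunk 3: at line 2 remove [yyr,xqetd] add [lnbg,tvg,adl] -> 15 lines: chp ljlg olr lnbg tvg adl thvbk ntr lpyu whw tgksf cqd ery rhh xxejg
Hunk 4: at line 7 remove [lpyu,whw,tgksf] add [mfr,viwqz] -> 14 lines: chp ljlg olr lnbg tvg adl thvbk ntr mfr viwqz cqd ery rhh xxejg

Answer: chp
ljlg
olr
lnbg
tvg
adl
thvbk
ntr
mfr
viwqz
cqd
ery
rhh
xxejg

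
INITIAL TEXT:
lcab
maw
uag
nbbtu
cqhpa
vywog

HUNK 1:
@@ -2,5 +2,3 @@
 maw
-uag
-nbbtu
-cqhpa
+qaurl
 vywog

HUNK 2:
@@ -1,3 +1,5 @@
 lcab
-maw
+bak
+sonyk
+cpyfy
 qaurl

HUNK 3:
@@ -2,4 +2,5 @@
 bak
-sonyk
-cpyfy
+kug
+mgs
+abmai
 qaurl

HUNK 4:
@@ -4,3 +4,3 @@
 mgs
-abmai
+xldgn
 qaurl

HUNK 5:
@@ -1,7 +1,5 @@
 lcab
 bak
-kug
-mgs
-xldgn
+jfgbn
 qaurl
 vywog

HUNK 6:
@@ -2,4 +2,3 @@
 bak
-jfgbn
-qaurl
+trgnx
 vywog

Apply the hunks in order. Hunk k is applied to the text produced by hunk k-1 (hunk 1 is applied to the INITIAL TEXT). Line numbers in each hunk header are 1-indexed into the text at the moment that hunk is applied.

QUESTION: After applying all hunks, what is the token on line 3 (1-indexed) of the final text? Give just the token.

Hunk 1: at line 2 remove [uag,nbbtu,cqhpa] add [qaurl] -> 4 lines: lcab maw qaurl vywog
Hunk 2: at line 1 remove [maw] add [bak,sonyk,cpyfy] -> 6 lines: lcab bak sonyk cpyfy qaurl vywog
Hunk 3: at line 2 remove [sonyk,cpyfy] add [kug,mgs,abmai] -> 7 lines: lcab bak kug mgs abmai qaurl vywog
Hunk 4: at line 4 remove [abmai] add [xldgn] -> 7 lines: lcab bak kug mgs xldgn qaurl vywog
Hunk 5: at line 1 remove [kug,mgs,xldgn] add [jfgbn] -> 5 lines: lcab bak jfgbn qaurl vywog
Hunk 6: at line 2 remove [jfgbn,qaurl] add [trgnx] -> 4 lines: lcab bak trgnx vywog
Final line 3: trgnx

Answer: trgnx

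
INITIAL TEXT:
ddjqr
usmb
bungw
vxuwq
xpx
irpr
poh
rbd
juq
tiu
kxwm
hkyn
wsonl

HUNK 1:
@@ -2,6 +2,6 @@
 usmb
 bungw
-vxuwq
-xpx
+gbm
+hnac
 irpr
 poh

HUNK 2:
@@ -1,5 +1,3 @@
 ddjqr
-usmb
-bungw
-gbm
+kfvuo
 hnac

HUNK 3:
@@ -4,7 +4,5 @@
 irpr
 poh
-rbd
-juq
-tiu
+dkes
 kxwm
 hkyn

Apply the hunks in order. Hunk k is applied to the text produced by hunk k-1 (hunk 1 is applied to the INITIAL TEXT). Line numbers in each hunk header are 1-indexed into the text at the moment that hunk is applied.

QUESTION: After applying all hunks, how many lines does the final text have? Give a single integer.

Answer: 9

Derivation:
Hunk 1: at line 2 remove [vxuwq,xpx] add [gbm,hnac] -> 13 lines: ddjqr usmb bungw gbm hnac irpr poh rbd juq tiu kxwm hkyn wsonl
Hunk 2: at line 1 remove [usmb,bungw,gbm] add [kfvuo] -> 11 lines: ddjqr kfvuo hnac irpr poh rbd juq tiu kxwm hkyn wsonl
Hunk 3: at line 4 remove [rbd,juq,tiu] add [dkes] -> 9 lines: ddjqr kfvuo hnac irpr poh dkes kxwm hkyn wsonl
Final line count: 9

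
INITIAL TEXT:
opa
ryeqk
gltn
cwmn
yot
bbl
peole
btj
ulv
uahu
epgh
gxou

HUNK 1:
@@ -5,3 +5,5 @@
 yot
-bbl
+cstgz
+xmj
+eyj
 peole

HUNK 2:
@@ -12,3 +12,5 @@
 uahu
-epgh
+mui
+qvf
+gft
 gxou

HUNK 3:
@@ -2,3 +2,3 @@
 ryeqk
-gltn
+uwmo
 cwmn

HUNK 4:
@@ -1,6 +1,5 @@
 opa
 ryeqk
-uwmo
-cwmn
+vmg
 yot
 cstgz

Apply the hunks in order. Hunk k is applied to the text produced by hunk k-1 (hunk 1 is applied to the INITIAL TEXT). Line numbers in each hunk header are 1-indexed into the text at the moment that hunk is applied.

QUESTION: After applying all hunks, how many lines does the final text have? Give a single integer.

Answer: 15

Derivation:
Hunk 1: at line 5 remove [bbl] add [cstgz,xmj,eyj] -> 14 lines: opa ryeqk gltn cwmn yot cstgz xmj eyj peole btj ulv uahu epgh gxou
Hunk 2: at line 12 remove [epgh] add [mui,qvf,gft] -> 16 lines: opa ryeqk gltn cwmn yot cstgz xmj eyj peole btj ulv uahu mui qvf gft gxou
Hunk 3: at line 2 remove [gltn] add [uwmo] -> 16 lines: opa ryeqk uwmo cwmn yot cstgz xmj eyj peole btj ulv uahu mui qvf gft gxou
Hunk 4: at line 1 remove [uwmo,cwmn] add [vmg] -> 15 lines: opa ryeqk vmg yot cstgz xmj eyj peole btj ulv uahu mui qvf gft gxou
Final line count: 15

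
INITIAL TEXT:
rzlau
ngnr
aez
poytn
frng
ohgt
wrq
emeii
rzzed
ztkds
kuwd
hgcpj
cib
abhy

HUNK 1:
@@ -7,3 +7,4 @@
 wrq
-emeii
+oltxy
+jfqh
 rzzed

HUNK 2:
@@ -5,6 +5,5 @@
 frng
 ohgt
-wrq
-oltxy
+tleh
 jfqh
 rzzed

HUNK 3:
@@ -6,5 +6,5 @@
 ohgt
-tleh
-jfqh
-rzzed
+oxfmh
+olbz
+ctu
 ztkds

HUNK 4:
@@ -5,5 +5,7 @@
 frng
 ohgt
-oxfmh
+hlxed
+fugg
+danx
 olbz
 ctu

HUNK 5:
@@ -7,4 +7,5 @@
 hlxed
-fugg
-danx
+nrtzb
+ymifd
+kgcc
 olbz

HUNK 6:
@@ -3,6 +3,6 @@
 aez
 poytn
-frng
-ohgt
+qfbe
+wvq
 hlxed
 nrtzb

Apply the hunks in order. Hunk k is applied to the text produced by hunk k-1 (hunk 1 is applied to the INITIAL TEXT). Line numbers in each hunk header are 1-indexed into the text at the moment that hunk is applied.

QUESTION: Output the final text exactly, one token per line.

Answer: rzlau
ngnr
aez
poytn
qfbe
wvq
hlxed
nrtzb
ymifd
kgcc
olbz
ctu
ztkds
kuwd
hgcpj
cib
abhy

Derivation:
Hunk 1: at line 7 remove [emeii] add [oltxy,jfqh] -> 15 lines: rzlau ngnr aez poytn frng ohgt wrq oltxy jfqh rzzed ztkds kuwd hgcpj cib abhy
Hunk 2: at line 5 remove [wrq,oltxy] add [tleh] -> 14 lines: rzlau ngnr aez poytn frng ohgt tleh jfqh rzzed ztkds kuwd hgcpj cib abhy
Hunk 3: at line 6 remove [tleh,jfqh,rzzed] add [oxfmh,olbz,ctu] -> 14 lines: rzlau ngnr aez poytn frng ohgt oxfmh olbz ctu ztkds kuwd hgcpj cib abhy
Hunk 4: at line 5 remove [oxfmh] add [hlxed,fugg,danx] -> 16 lines: rzlau ngnr aez poytn frng ohgt hlxed fugg danx olbz ctu ztkds kuwd hgcpj cib abhy
Hunk 5: at line 7 remove [fugg,danx] add [nrtzb,ymifd,kgcc] -> 17 lines: rzlau ngnr aez poytn frng ohgt hlxed nrtzb ymifd kgcc olbz ctu ztkds kuwd hgcpj cib abhy
Hunk 6: at line 3 remove [frng,ohgt] add [qfbe,wvq] -> 17 lines: rzlau ngnr aez poytn qfbe wvq hlxed nrtzb ymifd kgcc olbz ctu ztkds kuwd hgcpj cib abhy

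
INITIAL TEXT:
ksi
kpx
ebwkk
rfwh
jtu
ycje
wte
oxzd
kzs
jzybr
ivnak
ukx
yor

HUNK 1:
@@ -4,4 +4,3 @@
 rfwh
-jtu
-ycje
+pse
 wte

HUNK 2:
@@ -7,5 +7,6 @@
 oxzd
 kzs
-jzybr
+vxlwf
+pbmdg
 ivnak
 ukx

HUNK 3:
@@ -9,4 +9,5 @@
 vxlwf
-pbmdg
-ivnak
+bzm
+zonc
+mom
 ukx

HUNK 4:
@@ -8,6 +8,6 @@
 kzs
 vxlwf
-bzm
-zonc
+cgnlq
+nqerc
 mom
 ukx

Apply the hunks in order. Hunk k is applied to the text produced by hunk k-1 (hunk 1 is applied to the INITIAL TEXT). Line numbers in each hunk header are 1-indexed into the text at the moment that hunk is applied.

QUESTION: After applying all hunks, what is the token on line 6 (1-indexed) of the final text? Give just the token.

Hunk 1: at line 4 remove [jtu,ycje] add [pse] -> 12 lines: ksi kpx ebwkk rfwh pse wte oxzd kzs jzybr ivnak ukx yor
Hunk 2: at line 7 remove [jzybr] add [vxlwf,pbmdg] -> 13 lines: ksi kpx ebwkk rfwh pse wte oxzd kzs vxlwf pbmdg ivnak ukx yor
Hunk 3: at line 9 remove [pbmdg,ivnak] add [bzm,zonc,mom] -> 14 lines: ksi kpx ebwkk rfwh pse wte oxzd kzs vxlwf bzm zonc mom ukx yor
Hunk 4: at line 8 remove [bzm,zonc] add [cgnlq,nqerc] -> 14 lines: ksi kpx ebwkk rfwh pse wte oxzd kzs vxlwf cgnlq nqerc mom ukx yor
Final line 6: wte

Answer: wte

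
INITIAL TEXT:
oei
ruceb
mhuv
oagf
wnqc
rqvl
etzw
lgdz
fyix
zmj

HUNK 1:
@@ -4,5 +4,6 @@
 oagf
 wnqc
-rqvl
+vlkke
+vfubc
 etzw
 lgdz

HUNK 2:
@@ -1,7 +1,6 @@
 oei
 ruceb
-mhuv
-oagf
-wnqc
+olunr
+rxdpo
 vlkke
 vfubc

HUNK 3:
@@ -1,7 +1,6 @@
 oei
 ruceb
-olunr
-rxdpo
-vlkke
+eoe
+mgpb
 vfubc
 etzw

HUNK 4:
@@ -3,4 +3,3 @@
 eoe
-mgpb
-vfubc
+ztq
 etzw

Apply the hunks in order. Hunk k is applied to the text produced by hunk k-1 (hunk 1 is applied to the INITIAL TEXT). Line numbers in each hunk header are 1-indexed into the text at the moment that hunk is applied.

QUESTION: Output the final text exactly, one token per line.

Hunk 1: at line 4 remove [rqvl] add [vlkke,vfubc] -> 11 lines: oei ruceb mhuv oagf wnqc vlkke vfubc etzw lgdz fyix zmj
Hunk 2: at line 1 remove [mhuv,oagf,wnqc] add [olunr,rxdpo] -> 10 lines: oei ruceb olunr rxdpo vlkke vfubc etzw lgdz fyix zmj
Hunk 3: at line 1 remove [olunr,rxdpo,vlkke] add [eoe,mgpb] -> 9 lines: oei ruceb eoe mgpb vfubc etzw lgdz fyix zmj
Hunk 4: at line 3 remove [mgpb,vfubc] add [ztq] -> 8 lines: oei ruceb eoe ztq etzw lgdz fyix zmj

Answer: oei
ruceb
eoe
ztq
etzw
lgdz
fyix
zmj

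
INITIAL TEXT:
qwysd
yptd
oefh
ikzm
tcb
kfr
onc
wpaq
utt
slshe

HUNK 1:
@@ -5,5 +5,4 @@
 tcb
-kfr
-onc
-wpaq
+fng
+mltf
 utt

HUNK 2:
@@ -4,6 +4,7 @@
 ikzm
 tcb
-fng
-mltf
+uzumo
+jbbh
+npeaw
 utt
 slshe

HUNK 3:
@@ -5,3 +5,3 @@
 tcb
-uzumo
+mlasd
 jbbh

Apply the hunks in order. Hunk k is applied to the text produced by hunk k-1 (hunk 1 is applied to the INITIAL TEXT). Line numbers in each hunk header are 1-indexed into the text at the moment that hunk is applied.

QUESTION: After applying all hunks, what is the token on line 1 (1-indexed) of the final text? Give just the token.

Hunk 1: at line 5 remove [kfr,onc,wpaq] add [fng,mltf] -> 9 lines: qwysd yptd oefh ikzm tcb fng mltf utt slshe
Hunk 2: at line 4 remove [fng,mltf] add [uzumo,jbbh,npeaw] -> 10 lines: qwysd yptd oefh ikzm tcb uzumo jbbh npeaw utt slshe
Hunk 3: at line 5 remove [uzumo] add [mlasd] -> 10 lines: qwysd yptd oefh ikzm tcb mlasd jbbh npeaw utt slshe
Final line 1: qwysd

Answer: qwysd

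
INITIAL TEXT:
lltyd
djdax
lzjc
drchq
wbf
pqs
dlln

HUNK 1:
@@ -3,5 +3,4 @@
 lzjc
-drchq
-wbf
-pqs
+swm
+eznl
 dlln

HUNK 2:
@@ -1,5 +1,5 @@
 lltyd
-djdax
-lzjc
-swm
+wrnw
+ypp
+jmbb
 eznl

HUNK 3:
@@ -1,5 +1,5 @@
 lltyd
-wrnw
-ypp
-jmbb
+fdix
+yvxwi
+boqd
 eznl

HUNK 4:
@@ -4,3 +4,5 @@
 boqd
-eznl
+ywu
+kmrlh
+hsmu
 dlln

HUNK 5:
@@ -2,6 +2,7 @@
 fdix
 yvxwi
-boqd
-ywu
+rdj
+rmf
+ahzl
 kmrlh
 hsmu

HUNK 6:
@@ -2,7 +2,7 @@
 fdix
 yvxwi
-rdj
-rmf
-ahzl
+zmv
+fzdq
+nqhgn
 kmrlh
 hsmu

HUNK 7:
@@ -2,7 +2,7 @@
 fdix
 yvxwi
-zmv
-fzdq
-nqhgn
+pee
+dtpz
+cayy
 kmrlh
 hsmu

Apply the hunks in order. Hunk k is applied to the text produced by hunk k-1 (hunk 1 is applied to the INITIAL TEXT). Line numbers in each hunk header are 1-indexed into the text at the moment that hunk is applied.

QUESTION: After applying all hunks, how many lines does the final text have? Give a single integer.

Hunk 1: at line 3 remove [drchq,wbf,pqs] add [swm,eznl] -> 6 lines: lltyd djdax lzjc swm eznl dlln
Hunk 2: at line 1 remove [djdax,lzjc,swm] add [wrnw,ypp,jmbb] -> 6 lines: lltyd wrnw ypp jmbb eznl dlln
Hunk 3: at line 1 remove [wrnw,ypp,jmbb] add [fdix,yvxwi,boqd] -> 6 lines: lltyd fdix yvxwi boqd eznl dlln
Hunk 4: at line 4 remove [eznl] add [ywu,kmrlh,hsmu] -> 8 lines: lltyd fdix yvxwi boqd ywu kmrlh hsmu dlln
Hunk 5: at line 2 remove [boqd,ywu] add [rdj,rmf,ahzl] -> 9 lines: lltyd fdix yvxwi rdj rmf ahzl kmrlh hsmu dlln
Hunk 6: at line 2 remove [rdj,rmf,ahzl] add [zmv,fzdq,nqhgn] -> 9 lines: lltyd fdix yvxwi zmv fzdq nqhgn kmrlh hsmu dlln
Hunk 7: at line 2 remove [zmv,fzdq,nqhgn] add [pee,dtpz,cayy] -> 9 lines: lltyd fdix yvxwi pee dtpz cayy kmrlh hsmu dlln
Final line count: 9

Answer: 9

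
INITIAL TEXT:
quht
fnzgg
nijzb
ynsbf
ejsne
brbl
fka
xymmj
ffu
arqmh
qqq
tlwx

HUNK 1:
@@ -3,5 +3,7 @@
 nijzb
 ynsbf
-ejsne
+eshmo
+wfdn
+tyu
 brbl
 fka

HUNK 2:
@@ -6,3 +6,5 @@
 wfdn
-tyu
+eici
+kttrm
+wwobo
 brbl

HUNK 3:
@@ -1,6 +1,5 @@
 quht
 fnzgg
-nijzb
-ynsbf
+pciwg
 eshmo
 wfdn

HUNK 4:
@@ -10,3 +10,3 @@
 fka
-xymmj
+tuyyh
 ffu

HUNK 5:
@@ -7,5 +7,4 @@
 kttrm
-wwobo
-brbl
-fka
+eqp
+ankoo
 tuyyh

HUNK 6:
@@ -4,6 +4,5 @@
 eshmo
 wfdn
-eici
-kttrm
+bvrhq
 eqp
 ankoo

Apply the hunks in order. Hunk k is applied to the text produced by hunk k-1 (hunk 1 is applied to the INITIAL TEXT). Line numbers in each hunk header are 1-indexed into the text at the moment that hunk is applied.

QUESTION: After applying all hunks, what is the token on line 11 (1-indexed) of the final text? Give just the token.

Hunk 1: at line 3 remove [ejsne] add [eshmo,wfdn,tyu] -> 14 lines: quht fnzgg nijzb ynsbf eshmo wfdn tyu brbl fka xymmj ffu arqmh qqq tlwx
Hunk 2: at line 6 remove [tyu] add [eici,kttrm,wwobo] -> 16 lines: quht fnzgg nijzb ynsbf eshmo wfdn eici kttrm wwobo brbl fka xymmj ffu arqmh qqq tlwx
Hunk 3: at line 1 remove [nijzb,ynsbf] add [pciwg] -> 15 lines: quht fnzgg pciwg eshmo wfdn eici kttrm wwobo brbl fka xymmj ffu arqmh qqq tlwx
Hunk 4: at line 10 remove [xymmj] add [tuyyh] -> 15 lines: quht fnzgg pciwg eshmo wfdn eici kttrm wwobo brbl fka tuyyh ffu arqmh qqq tlwx
Hunk 5: at line 7 remove [wwobo,brbl,fka] add [eqp,ankoo] -> 14 lines: quht fnzgg pciwg eshmo wfdn eici kttrm eqp ankoo tuyyh ffu arqmh qqq tlwx
Hunk 6: at line 4 remove [eici,kttrm] add [bvrhq] -> 13 lines: quht fnzgg pciwg eshmo wfdn bvrhq eqp ankoo tuyyh ffu arqmh qqq tlwx
Final line 11: arqmh

Answer: arqmh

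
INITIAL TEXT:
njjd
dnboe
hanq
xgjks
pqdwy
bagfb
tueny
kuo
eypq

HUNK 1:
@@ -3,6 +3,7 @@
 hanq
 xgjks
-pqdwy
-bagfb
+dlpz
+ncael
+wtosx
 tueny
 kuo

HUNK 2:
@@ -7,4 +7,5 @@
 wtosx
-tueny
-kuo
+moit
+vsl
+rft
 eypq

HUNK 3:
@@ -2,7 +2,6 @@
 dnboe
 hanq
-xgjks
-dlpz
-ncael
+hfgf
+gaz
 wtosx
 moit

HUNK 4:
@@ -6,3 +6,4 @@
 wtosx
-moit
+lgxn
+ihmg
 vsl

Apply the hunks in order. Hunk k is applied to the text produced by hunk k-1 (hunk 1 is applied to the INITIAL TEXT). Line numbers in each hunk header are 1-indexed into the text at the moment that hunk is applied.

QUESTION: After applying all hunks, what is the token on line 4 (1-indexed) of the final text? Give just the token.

Hunk 1: at line 3 remove [pqdwy,bagfb] add [dlpz,ncael,wtosx] -> 10 lines: njjd dnboe hanq xgjks dlpz ncael wtosx tueny kuo eypq
Hunk 2: at line 7 remove [tueny,kuo] add [moit,vsl,rft] -> 11 lines: njjd dnboe hanq xgjks dlpz ncael wtosx moit vsl rft eypq
Hunk 3: at line 2 remove [xgjks,dlpz,ncael] add [hfgf,gaz] -> 10 lines: njjd dnboe hanq hfgf gaz wtosx moit vsl rft eypq
Hunk 4: at line 6 remove [moit] add [lgxn,ihmg] -> 11 lines: njjd dnboe hanq hfgf gaz wtosx lgxn ihmg vsl rft eypq
Final line 4: hfgf

Answer: hfgf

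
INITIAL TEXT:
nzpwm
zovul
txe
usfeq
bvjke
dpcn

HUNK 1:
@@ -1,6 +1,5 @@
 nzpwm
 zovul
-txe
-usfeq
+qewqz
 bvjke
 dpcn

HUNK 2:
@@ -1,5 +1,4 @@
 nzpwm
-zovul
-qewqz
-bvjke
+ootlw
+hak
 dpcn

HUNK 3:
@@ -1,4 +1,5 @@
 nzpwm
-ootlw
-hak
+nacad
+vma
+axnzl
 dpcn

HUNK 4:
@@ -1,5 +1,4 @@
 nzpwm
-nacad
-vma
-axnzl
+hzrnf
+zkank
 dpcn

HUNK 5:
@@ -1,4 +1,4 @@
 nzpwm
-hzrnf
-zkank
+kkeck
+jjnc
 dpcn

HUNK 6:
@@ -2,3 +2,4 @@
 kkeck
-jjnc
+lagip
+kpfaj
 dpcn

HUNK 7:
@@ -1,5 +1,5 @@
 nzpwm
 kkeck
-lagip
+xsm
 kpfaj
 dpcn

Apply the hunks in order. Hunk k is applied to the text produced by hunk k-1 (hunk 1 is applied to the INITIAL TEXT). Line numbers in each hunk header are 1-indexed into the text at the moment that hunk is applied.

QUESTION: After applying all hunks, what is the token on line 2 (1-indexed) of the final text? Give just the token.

Answer: kkeck

Derivation:
Hunk 1: at line 1 remove [txe,usfeq] add [qewqz] -> 5 lines: nzpwm zovul qewqz bvjke dpcn
Hunk 2: at line 1 remove [zovul,qewqz,bvjke] add [ootlw,hak] -> 4 lines: nzpwm ootlw hak dpcn
Hunk 3: at line 1 remove [ootlw,hak] add [nacad,vma,axnzl] -> 5 lines: nzpwm nacad vma axnzl dpcn
Hunk 4: at line 1 remove [nacad,vma,axnzl] add [hzrnf,zkank] -> 4 lines: nzpwm hzrnf zkank dpcn
Hunk 5: at line 1 remove [hzrnf,zkank] add [kkeck,jjnc] -> 4 lines: nzpwm kkeck jjnc dpcn
Hunk 6: at line 2 remove [jjnc] add [lagip,kpfaj] -> 5 lines: nzpwm kkeck lagip kpfaj dpcn
Hunk 7: at line 1 remove [lagip] add [xsm] -> 5 lines: nzpwm kkeck xsm kpfaj dpcn
Final line 2: kkeck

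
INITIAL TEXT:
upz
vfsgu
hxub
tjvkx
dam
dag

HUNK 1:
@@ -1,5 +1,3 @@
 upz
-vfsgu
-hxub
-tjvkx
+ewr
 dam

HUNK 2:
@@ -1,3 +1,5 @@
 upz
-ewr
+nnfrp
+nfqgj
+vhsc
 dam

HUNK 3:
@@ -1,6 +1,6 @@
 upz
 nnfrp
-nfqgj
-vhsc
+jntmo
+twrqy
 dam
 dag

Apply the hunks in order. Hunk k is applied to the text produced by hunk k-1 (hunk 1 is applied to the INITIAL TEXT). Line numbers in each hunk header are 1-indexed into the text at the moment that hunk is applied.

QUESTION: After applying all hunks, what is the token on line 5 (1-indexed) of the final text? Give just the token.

Hunk 1: at line 1 remove [vfsgu,hxub,tjvkx] add [ewr] -> 4 lines: upz ewr dam dag
Hunk 2: at line 1 remove [ewr] add [nnfrp,nfqgj,vhsc] -> 6 lines: upz nnfrp nfqgj vhsc dam dag
Hunk 3: at line 1 remove [nfqgj,vhsc] add [jntmo,twrqy] -> 6 lines: upz nnfrp jntmo twrqy dam dag
Final line 5: dam

Answer: dam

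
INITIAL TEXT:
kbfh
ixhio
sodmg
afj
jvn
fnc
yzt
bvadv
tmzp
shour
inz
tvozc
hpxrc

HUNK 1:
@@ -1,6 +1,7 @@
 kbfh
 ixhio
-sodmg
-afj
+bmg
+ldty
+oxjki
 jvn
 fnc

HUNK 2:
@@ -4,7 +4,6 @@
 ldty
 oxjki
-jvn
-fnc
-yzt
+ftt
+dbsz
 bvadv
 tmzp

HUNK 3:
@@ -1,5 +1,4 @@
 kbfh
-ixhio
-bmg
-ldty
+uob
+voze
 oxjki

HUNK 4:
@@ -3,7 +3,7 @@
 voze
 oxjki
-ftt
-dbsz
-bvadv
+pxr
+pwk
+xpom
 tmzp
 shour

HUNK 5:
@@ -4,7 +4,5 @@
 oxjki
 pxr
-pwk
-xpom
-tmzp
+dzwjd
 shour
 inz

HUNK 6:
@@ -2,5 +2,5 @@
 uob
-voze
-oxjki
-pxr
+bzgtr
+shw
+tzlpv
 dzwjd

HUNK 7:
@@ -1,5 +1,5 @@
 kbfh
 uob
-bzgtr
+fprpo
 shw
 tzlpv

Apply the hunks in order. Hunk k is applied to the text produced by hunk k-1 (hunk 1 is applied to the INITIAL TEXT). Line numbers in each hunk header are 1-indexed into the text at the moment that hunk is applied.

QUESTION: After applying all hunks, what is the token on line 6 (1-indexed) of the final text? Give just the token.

Hunk 1: at line 1 remove [sodmg,afj] add [bmg,ldty,oxjki] -> 14 lines: kbfh ixhio bmg ldty oxjki jvn fnc yzt bvadv tmzp shour inz tvozc hpxrc
Hunk 2: at line 4 remove [jvn,fnc,yzt] add [ftt,dbsz] -> 13 lines: kbfh ixhio bmg ldty oxjki ftt dbsz bvadv tmzp shour inz tvozc hpxrc
Hunk 3: at line 1 remove [ixhio,bmg,ldty] add [uob,voze] -> 12 lines: kbfh uob voze oxjki ftt dbsz bvadv tmzp shour inz tvozc hpxrc
Hunk 4: at line 3 remove [ftt,dbsz,bvadv] add [pxr,pwk,xpom] -> 12 lines: kbfh uob voze oxjki pxr pwk xpom tmzp shour inz tvozc hpxrc
Hunk 5: at line 4 remove [pwk,xpom,tmzp] add [dzwjd] -> 10 lines: kbfh uob voze oxjki pxr dzwjd shour inz tvozc hpxrc
Hunk 6: at line 2 remove [voze,oxjki,pxr] add [bzgtr,shw,tzlpv] -> 10 lines: kbfh uob bzgtr shw tzlpv dzwjd shour inz tvozc hpxrc
Hunk 7: at line 1 remove [bzgtr] add [fprpo] -> 10 lines: kbfh uob fprpo shw tzlpv dzwjd shour inz tvozc hpxrc
Final line 6: dzwjd

Answer: dzwjd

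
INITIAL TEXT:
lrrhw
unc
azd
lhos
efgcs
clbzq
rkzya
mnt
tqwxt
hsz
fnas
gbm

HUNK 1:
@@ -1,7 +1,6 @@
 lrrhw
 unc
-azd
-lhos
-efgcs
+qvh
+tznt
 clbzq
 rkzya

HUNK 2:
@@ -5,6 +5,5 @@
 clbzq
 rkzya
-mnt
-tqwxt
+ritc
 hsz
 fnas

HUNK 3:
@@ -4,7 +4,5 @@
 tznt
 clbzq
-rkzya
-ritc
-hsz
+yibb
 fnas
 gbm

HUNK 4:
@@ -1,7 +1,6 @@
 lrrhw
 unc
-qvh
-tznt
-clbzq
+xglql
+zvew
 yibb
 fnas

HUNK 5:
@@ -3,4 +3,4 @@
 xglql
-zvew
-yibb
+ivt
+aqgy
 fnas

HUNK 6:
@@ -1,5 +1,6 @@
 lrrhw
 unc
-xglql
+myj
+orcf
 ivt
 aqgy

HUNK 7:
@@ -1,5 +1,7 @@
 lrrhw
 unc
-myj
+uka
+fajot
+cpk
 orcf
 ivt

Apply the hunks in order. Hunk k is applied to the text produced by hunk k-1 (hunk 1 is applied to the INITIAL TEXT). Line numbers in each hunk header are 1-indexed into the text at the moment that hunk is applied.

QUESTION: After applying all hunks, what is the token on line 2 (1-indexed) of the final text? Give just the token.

Answer: unc

Derivation:
Hunk 1: at line 1 remove [azd,lhos,efgcs] add [qvh,tznt] -> 11 lines: lrrhw unc qvh tznt clbzq rkzya mnt tqwxt hsz fnas gbm
Hunk 2: at line 5 remove [mnt,tqwxt] add [ritc] -> 10 lines: lrrhw unc qvh tznt clbzq rkzya ritc hsz fnas gbm
Hunk 3: at line 4 remove [rkzya,ritc,hsz] add [yibb] -> 8 lines: lrrhw unc qvh tznt clbzq yibb fnas gbm
Hunk 4: at line 1 remove [qvh,tznt,clbzq] add [xglql,zvew] -> 7 lines: lrrhw unc xglql zvew yibb fnas gbm
Hunk 5: at line 3 remove [zvew,yibb] add [ivt,aqgy] -> 7 lines: lrrhw unc xglql ivt aqgy fnas gbm
Hunk 6: at line 1 remove [xglql] add [myj,orcf] -> 8 lines: lrrhw unc myj orcf ivt aqgy fnas gbm
Hunk 7: at line 1 remove [myj] add [uka,fajot,cpk] -> 10 lines: lrrhw unc uka fajot cpk orcf ivt aqgy fnas gbm
Final line 2: unc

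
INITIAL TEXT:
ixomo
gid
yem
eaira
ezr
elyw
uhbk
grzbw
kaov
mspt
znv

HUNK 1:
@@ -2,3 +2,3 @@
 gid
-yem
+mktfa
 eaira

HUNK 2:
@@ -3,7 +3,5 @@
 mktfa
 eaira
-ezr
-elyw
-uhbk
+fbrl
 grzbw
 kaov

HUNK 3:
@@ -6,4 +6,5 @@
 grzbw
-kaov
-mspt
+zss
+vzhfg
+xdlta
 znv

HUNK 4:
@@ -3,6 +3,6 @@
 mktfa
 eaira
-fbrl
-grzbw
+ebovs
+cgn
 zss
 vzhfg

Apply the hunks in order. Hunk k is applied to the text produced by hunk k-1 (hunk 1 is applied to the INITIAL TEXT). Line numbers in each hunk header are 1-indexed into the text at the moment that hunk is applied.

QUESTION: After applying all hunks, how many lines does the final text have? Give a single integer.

Answer: 10

Derivation:
Hunk 1: at line 2 remove [yem] add [mktfa] -> 11 lines: ixomo gid mktfa eaira ezr elyw uhbk grzbw kaov mspt znv
Hunk 2: at line 3 remove [ezr,elyw,uhbk] add [fbrl] -> 9 lines: ixomo gid mktfa eaira fbrl grzbw kaov mspt znv
Hunk 3: at line 6 remove [kaov,mspt] add [zss,vzhfg,xdlta] -> 10 lines: ixomo gid mktfa eaira fbrl grzbw zss vzhfg xdlta znv
Hunk 4: at line 3 remove [fbrl,grzbw] add [ebovs,cgn] -> 10 lines: ixomo gid mktfa eaira ebovs cgn zss vzhfg xdlta znv
Final line count: 10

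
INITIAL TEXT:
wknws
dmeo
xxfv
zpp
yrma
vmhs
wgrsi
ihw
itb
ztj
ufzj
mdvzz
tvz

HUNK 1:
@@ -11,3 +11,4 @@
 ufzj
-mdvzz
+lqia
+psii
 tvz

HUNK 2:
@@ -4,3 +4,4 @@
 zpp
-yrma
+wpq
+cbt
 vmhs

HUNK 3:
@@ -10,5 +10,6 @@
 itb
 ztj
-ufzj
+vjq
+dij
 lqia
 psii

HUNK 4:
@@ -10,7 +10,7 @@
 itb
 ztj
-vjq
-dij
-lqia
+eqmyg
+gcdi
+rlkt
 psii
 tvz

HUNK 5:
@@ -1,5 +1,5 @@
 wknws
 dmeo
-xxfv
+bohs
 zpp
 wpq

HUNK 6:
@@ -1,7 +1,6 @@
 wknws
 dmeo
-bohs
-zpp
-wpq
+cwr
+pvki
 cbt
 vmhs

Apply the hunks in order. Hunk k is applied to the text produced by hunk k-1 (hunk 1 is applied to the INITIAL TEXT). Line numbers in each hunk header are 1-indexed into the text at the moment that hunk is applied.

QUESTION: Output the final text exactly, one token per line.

Answer: wknws
dmeo
cwr
pvki
cbt
vmhs
wgrsi
ihw
itb
ztj
eqmyg
gcdi
rlkt
psii
tvz

Derivation:
Hunk 1: at line 11 remove [mdvzz] add [lqia,psii] -> 14 lines: wknws dmeo xxfv zpp yrma vmhs wgrsi ihw itb ztj ufzj lqia psii tvz
Hunk 2: at line 4 remove [yrma] add [wpq,cbt] -> 15 lines: wknws dmeo xxfv zpp wpq cbt vmhs wgrsi ihw itb ztj ufzj lqia psii tvz
Hunk 3: at line 10 remove [ufzj] add [vjq,dij] -> 16 lines: wknws dmeo xxfv zpp wpq cbt vmhs wgrsi ihw itb ztj vjq dij lqia psii tvz
Hunk 4: at line 10 remove [vjq,dij,lqia] add [eqmyg,gcdi,rlkt] -> 16 lines: wknws dmeo xxfv zpp wpq cbt vmhs wgrsi ihw itb ztj eqmyg gcdi rlkt psii tvz
Hunk 5: at line 1 remove [xxfv] add [bohs] -> 16 lines: wknws dmeo bohs zpp wpq cbt vmhs wgrsi ihw itb ztj eqmyg gcdi rlkt psii tvz
Hunk 6: at line 1 remove [bohs,zpp,wpq] add [cwr,pvki] -> 15 lines: wknws dmeo cwr pvki cbt vmhs wgrsi ihw itb ztj eqmyg gcdi rlkt psii tvz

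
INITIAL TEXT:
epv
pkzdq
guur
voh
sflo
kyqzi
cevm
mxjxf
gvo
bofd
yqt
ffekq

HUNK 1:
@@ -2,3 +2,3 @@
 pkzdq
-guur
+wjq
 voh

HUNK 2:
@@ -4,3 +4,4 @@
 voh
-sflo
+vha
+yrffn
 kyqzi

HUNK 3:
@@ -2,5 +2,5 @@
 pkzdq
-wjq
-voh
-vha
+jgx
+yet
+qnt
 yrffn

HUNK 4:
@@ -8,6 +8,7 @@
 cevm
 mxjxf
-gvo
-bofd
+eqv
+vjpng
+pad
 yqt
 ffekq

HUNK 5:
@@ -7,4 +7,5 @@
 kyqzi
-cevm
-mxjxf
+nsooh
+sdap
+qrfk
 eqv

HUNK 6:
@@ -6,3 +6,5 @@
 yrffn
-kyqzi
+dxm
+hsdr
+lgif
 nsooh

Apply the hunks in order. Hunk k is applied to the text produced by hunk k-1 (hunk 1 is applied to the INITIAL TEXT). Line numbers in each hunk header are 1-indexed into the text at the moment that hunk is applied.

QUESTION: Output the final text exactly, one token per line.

Answer: epv
pkzdq
jgx
yet
qnt
yrffn
dxm
hsdr
lgif
nsooh
sdap
qrfk
eqv
vjpng
pad
yqt
ffekq

Derivation:
Hunk 1: at line 2 remove [guur] add [wjq] -> 12 lines: epv pkzdq wjq voh sflo kyqzi cevm mxjxf gvo bofd yqt ffekq
Hunk 2: at line 4 remove [sflo] add [vha,yrffn] -> 13 lines: epv pkzdq wjq voh vha yrffn kyqzi cevm mxjxf gvo bofd yqt ffekq
Hunk 3: at line 2 remove [wjq,voh,vha] add [jgx,yet,qnt] -> 13 lines: epv pkzdq jgx yet qnt yrffn kyqzi cevm mxjxf gvo bofd yqt ffekq
Hunk 4: at line 8 remove [gvo,bofd] add [eqv,vjpng,pad] -> 14 lines: epv pkzdq jgx yet qnt yrffn kyqzi cevm mxjxf eqv vjpng pad yqt ffekq
Hunk 5: at line 7 remove [cevm,mxjxf] add [nsooh,sdap,qrfk] -> 15 lines: epv pkzdq jgx yet qnt yrffn kyqzi nsooh sdap qrfk eqv vjpng pad yqt ffekq
Hunk 6: at line 6 remove [kyqzi] add [dxm,hsdr,lgif] -> 17 lines: epv pkzdq jgx yet qnt yrffn dxm hsdr lgif nsooh sdap qrfk eqv vjpng pad yqt ffekq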